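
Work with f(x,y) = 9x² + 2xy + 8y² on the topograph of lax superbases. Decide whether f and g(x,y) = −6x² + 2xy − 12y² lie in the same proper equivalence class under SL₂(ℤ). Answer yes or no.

D₁ = -284, D₂ = -284
f: flip: (9,2,8)→(8,-2,9)
f: reduced (well bottom): (8,-2,9) with a≤c, −a<b≤a
g is negative-definite; reduce −g:
−g: reduced (well bottom): (6,-2,12) with a≤c, −a<b≤a
flip sign back: reduced form of g is (-6,2,-12)
reduced forms (8, -2, 9) vs (-6, 2, -12) ⇒ inequivalent

no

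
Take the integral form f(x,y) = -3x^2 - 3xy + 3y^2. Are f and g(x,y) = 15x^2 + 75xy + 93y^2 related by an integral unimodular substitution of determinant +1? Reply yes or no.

D₁ = 45, D₂ = 45
river cycle of f (length 2): (3, 3, -3), (-3, 3, 3)
river cycle of g (length 2): (3, 3, -3), (-3, 3, 3)
cycles coincide ⇒ equivalent

yes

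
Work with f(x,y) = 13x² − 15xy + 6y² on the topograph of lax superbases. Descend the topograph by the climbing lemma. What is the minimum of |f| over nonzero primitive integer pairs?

translate: b→11 (≡-15 mod 26), so (13,-15,6)→(13,11,4)
flip: (13,11,4)→(4,-11,13)
translate: b→-3 (≡-11 mod 8), so (4,-11,13)→(4,-3,6)
reduced (well bottom): (4,-3,6) with a≤c, −a<b≤a
well minimum = a = 4

4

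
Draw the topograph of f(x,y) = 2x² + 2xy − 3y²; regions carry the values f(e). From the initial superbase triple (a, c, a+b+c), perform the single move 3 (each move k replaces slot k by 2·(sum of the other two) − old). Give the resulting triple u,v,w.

start (2,-3,1) = (f(1,0),f(0,1),f(1,1))
replace slot 3: 2·(2+(-3)) − 1 = -3 → (2,-3,-3)

2,-3,-3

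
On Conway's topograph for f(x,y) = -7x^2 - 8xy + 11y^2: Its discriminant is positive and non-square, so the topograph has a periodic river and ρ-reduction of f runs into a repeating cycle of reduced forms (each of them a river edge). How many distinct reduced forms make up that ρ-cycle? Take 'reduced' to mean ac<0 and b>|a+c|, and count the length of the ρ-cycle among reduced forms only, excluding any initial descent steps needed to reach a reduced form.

D = 372, ⌊√D⌋ = 19
descent: ρ → (11,8,-7)  [lands on river]
river: ρ → (-7,6,12)
river: ρ → (12,18,-1)
river: ρ → (-1,18,12)
river: ρ → (12,6,-7)
river: ρ → (-7,8,11)
river: ρ → (11,14,-4)
river: ρ → (-4,18,3)
river: ρ → (3,18,-4)
river: ρ → (-4,14,11)
ρ-cycle length = 10 (tail of 1 descent step not counted)

10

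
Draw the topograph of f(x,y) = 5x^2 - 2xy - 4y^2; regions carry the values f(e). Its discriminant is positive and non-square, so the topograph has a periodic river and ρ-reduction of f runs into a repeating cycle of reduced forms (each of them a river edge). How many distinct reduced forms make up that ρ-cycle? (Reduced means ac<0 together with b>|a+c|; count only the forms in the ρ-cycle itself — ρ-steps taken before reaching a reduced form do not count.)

D = 84, ⌊√D⌋ = 9
descent: ρ → (-4,2,5)  [lands on river]
river: ρ → (5,8,-1)
river: ρ → (-1,8,5)
river: ρ → (5,2,-4)
river: ρ → (-4,6,3)
river: ρ → (3,6,-4)
ρ-cycle length = 6 (tail of 1 descent step not counted)

6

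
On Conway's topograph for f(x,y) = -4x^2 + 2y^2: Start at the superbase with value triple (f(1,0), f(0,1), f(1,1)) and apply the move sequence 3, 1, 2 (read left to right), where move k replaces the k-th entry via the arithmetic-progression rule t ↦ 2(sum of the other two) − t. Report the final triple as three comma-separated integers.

start (-4,2,-2) = (f(1,0),f(0,1),f(1,1))
replace slot 3: 2·((-4)+2) − (-2) = -2 → (-4,2,-2)
replace slot 1: 2·(2+(-2)) − (-4) = 4 → (4,2,-2)
replace slot 2: 2·(4+(-2)) − 2 = 2 → (4,2,-2)

4,2,-2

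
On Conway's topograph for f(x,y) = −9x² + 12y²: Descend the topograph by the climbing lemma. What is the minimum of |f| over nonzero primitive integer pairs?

descent: ρ → (12,0,-9)
descent: ρ → (-9,18,3)  [lands on river]
river: ρ → (3,18,-9)
closes: descent 2, river 2
min |a| on river = 3

3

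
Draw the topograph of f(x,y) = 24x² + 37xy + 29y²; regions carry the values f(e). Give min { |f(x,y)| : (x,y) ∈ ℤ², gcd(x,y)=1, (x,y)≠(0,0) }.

translate: b→-11 (≡37 mod 48), so (24,37,29)→(24,-11,16)
flip: (24,-11,16)→(16,11,24)
reduced (well bottom): (16,11,24) with a≤c, −a<b≤a
well minimum = a = 16

16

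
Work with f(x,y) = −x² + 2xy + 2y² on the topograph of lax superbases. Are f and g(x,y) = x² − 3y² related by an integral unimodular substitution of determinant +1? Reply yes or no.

D₁ = 12, D₂ = 12
river cycle of f (length 2): (2, 2, -1), (-1, 2, 2)
river cycle of g (length 2): (1, 2, -2), (-2, 2, 1)
cycles differ ⇒ inequivalent

no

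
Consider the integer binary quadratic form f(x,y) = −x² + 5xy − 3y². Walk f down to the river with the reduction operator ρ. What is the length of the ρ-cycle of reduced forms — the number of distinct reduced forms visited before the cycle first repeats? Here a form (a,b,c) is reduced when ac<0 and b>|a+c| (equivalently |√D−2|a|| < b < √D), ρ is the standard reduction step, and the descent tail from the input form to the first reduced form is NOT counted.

D = 13, ⌊√D⌋ = 3
descent: ρ → (-3,1,1)
descent: ρ → (1,3,-1)  [lands on river]
river: ρ → (-1,3,1)
ρ-cycle length = 2 (tail of 2 descent steps not counted)

2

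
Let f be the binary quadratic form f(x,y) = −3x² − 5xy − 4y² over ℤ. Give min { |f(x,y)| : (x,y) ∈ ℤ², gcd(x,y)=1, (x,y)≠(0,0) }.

translate: b→-1 (≡5 mod 6), so (3,5,4)→(3,-1,2)
flip: (3,-1,2)→(2,1,3)
reduced (well bottom): (2,1,3) with a≤c, −a<b≤a
well minimum |f| = |-2| = 2 (negative-definite)

2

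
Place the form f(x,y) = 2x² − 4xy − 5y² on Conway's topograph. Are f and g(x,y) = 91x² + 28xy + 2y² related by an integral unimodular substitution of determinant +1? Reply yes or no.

D₁ = 56, D₂ = 56
river cycle of f (length 4): (-5, 4, 2), (2, 4, -5), (-5, 6, 1), (1, 6, -5)
river cycle of g (length 4): (2, 4, -5), (-5, 6, 1), (1, 6, -5), (-5, 4, 2)
cycles coincide ⇒ equivalent

yes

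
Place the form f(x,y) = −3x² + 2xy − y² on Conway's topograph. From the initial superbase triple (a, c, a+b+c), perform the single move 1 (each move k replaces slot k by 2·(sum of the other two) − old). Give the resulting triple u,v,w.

start (-3,-1,-2) = (f(1,0),f(0,1),f(1,1))
replace slot 1: 2·((-1)+(-2)) − (-3) = -3 → (-3,-1,-2)

-3,-1,-2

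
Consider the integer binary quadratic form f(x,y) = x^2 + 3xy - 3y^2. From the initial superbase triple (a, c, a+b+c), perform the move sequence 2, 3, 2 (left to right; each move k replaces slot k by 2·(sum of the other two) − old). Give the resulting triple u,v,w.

start (1,-3,1) = (f(1,0),f(0,1),f(1,1))
replace slot 2: 2·(1+1) − (-3) = 7 → (1,7,1)
replace slot 3: 2·(1+7) − 1 = 15 → (1,7,15)
replace slot 2: 2·(1+15) − 7 = 25 → (1,25,15)

1,25,15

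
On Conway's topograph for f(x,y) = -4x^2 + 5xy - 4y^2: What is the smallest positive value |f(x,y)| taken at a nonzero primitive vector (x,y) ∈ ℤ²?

translate: b→3 (≡-5 mod 8), so (4,-5,4)→(4,3,3)
flip: (4,3,3)→(3,-3,4)
translate: b→3 (≡-3 mod 6), so (3,-3,4)→(3,3,4)
reduced (well bottom): (3,3,4) with a≤c, −a<b≤a
well minimum |f| = |-3| = 3 (negative-definite)

3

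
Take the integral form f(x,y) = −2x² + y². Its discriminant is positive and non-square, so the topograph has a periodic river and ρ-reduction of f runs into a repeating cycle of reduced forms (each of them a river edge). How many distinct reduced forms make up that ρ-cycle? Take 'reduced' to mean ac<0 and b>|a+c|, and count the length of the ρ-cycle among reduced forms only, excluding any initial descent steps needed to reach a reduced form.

D = 8, ⌊√D⌋ = 2
descent: ρ → (1,2,-1)  [lands on river]
river: ρ → (-1,2,1)
ρ-cycle length = 2 (tail of 1 descent step not counted)

2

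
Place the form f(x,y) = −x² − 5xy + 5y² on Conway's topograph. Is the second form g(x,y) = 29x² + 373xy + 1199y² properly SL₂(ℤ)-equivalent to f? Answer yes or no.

D₁ = 45, D₂ = 45
river cycle of f (length 2): (5, 5, -1), (-1, 5, 5)
river cycle of g (length 2): (5, 5, -1), (-1, 5, 5)
cycles coincide ⇒ equivalent

yes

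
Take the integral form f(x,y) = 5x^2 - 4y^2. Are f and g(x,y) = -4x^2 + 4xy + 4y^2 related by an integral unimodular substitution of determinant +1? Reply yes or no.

D₁ = 80, D₂ = 80
river cycle of f (length 2): (-4, 8, 1), (1, 8, -4)
river cycle of g (length 2): (4, 4, -4), (-4, 4, 4)
cycles differ ⇒ inequivalent

no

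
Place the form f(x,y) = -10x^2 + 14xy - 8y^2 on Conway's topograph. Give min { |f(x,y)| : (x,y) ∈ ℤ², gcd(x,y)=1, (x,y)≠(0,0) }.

translate: b→6 (≡-14 mod 20), so (10,-14,8)→(10,6,4)
flip: (10,6,4)→(4,-6,10)
translate: b→2 (≡-6 mod 8), so (4,-6,10)→(4,2,8)
reduced (well bottom): (4,2,8) with a≤c, −a<b≤a
well minimum |f| = |-4| = 4 (negative-definite)

4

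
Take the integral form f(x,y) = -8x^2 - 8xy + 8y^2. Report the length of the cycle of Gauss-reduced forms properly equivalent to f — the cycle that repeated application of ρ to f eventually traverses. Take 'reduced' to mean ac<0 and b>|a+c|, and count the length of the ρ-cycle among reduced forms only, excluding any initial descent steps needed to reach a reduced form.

D = 320, ⌊√D⌋ = 17
descent: ρ → (8,8,-8)  [lands on river]
river: ρ → (-8,8,8)
ρ-cycle length = 2 (tail of 1 descent step not counted)

2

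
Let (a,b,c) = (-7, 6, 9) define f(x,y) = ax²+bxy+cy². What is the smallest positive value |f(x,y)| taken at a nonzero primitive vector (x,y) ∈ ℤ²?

river: ρ → (9,12,-4)
river: ρ → (-4,12,9)
river: ρ → (9,6,-7)
river: ρ → (-7,8,8)
river: ρ → (8,8,-7)
river: ρ → (-7,6,9)
closes: descent 0, river 6
min |a| on river = 4

4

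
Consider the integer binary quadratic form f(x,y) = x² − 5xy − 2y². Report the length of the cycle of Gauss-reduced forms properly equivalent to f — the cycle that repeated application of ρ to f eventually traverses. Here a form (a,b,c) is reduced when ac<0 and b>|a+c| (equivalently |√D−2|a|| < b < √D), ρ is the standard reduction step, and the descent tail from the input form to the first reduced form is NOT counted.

D = 33, ⌊√D⌋ = 5
descent: ρ → (-2,5,1)  [lands on river]
river: ρ → (1,5,-2)
river: ρ → (-2,3,3)
river: ρ → (3,3,-2)
ρ-cycle length = 4 (tail of 1 descent step not counted)

4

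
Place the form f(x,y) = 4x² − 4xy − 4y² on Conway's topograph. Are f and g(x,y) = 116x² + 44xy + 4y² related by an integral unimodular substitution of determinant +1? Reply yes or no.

D₁ = 80, D₂ = 80
river cycle of f (length 2): (-4, 4, 4), (4, 4, -4)
river cycle of g (length 2): (4, 4, -4), (-4, 4, 4)
cycles coincide ⇒ equivalent

yes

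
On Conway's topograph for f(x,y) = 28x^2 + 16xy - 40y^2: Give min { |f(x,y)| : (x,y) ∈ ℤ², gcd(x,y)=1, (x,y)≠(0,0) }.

river: ρ → (-40,64,4)
river: ρ → (4,64,-40)
river: ρ → (-40,16,28)
river: ρ → (28,40,-28)
river: ρ → (-28,16,40)
river: ρ → (40,64,-4)
river: ρ → (-4,64,40)
river: ρ → (40,16,-28)
river: ρ → (-28,40,28)
river: ρ → (28,16,-40)
closes: descent 0, river 10
min |a| on river = 4

4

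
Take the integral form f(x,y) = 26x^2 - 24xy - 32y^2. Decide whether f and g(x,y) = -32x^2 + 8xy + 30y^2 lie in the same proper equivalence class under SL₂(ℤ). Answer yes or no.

D₁ = 3904, D₂ = 3904
river cycle of f (length 26): (-32, 24, 26), (26, 28, -30), (-30, 32, 24), (24, 16, -38), (-38, 60, 2), (2, 60, -38), (-38, 16, 24), (24, 32, -30), (-30, 28, 26), (26, 24, -32), … (16 more)
river cycle of g (length 26): (30, 52, -10), (-10, 48, 40), (40, 32, -18), (-18, 40, 32), (32, 24, -26), (-26, 28, 30), (30, 32, -24), (-24, 16, 38), (38, 60, -2), (-2, 60, 38), … (16 more)
cycles differ ⇒ inequivalent

no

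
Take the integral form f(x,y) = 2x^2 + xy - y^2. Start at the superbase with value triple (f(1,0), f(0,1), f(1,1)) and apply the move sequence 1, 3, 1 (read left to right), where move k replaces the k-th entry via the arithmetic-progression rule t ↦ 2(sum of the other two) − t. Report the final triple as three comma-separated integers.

start (2,-1,2) = (f(1,0),f(0,1),f(1,1))
replace slot 1: 2·((-1)+2) − 2 = 0 → (0,-1,2)
replace slot 3: 2·(0+(-1)) − 2 = -4 → (0,-1,-4)
replace slot 1: 2·((-1)+(-4)) − 0 = -10 → (-10,-1,-4)

-10,-1,-4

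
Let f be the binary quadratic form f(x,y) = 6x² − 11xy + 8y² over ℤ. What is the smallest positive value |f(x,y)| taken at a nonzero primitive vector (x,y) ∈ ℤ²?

translate: b→1 (≡-11 mod 12), so (6,-11,8)→(6,1,3)
flip: (6,1,3)→(3,-1,6)
reduced (well bottom): (3,-1,6) with a≤c, −a<b≤a
well minimum = a = 3

3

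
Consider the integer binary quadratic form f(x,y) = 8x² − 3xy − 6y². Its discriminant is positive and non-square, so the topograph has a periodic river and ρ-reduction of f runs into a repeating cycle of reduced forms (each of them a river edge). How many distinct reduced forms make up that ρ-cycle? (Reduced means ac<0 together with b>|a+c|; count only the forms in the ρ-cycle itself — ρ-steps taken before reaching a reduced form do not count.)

D = 201, ⌊√D⌋ = 14
descent: ρ → (-6,3,8)  [lands on river]
river: ρ → (8,13,-1)
river: ρ → (-1,13,8)
river: ρ → (8,3,-6)
river: ρ → (-6,9,5)
river: ρ → (5,11,-4)
river: ρ → (-4,13,2)
river: ρ → (2,11,-10)
river: ρ → (-10,9,3)
river: ρ → (3,9,-10)
river: ρ → (-10,11,2)
river: ρ → (2,13,-4)
river: ρ → (-4,11,5)
river: ρ → (5,9,-6)
ρ-cycle length = 14 (tail of 1 descent step not counted)

14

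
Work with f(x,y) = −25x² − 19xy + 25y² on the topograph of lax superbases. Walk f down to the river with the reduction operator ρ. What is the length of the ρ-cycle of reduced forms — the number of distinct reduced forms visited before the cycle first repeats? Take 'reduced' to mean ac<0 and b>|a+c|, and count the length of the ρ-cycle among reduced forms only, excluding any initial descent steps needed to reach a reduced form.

D = 2861, ⌊√D⌋ = 53
descent: ρ → (25,19,-25)  [lands on river]
river: ρ → (-25,31,19)
river: ρ → (19,45,-11)
river: ρ → (-11,43,23)
river: ρ → (23,49,-5)
river: ρ → (-5,51,13)
river: ρ → (13,53,-1)
river: ρ → (-1,53,13)
river: ρ → (13,51,-5)
river: ρ → (-5,49,23)
river: ρ → (23,43,-11)
river: ρ → (-11,45,19)
river: ρ → (19,31,-25)
river: ρ → (-25,19,25)
river: ρ → (25,31,-19)
river: ρ → (-19,45,11)
river: ρ → (11,43,-23)
river: ρ → (-23,49,5)
river: ρ → (5,51,-13)
river: ρ → (-13,53,1)
river: ρ → (1,53,-13)
river: ρ → (-13,51,5)
river: ρ → (5,49,-23)
river: ρ → (-23,43,11)
river: ρ → (11,45,-19)
river: ρ → (-19,31,25)
ρ-cycle length = 26 (tail of 1 descent step not counted)

26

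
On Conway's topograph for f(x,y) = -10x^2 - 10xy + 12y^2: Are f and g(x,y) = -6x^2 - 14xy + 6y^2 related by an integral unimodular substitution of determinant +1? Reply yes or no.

D₁ = 580, D₂ = 340
discriminants differ ⇒ not SL₂(ℤ)-equivalent

no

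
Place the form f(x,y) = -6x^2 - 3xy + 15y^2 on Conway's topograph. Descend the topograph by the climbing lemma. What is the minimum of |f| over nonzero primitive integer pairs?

descent: ρ → (15,3,-6)
descent: ρ → (-6,9,12)  [lands on river]
river: ρ → (12,15,-3)
river: ρ → (-3,15,12)
river: ρ → (12,9,-6)
river: ρ → (-6,15,6)
river: ρ → (6,9,-12)
river: ρ → (-12,15,3)
river: ρ → (3,15,-12)
river: ρ → (-12,9,6)
river: ρ → (6,15,-6)
closes: descent 2, river 10
min |a| on river = 3

3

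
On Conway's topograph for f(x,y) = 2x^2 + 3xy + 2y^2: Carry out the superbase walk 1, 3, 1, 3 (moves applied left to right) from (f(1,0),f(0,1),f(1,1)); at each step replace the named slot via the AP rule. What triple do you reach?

start (2,2,7) = (f(1,0),f(0,1),f(1,1))
replace slot 1: 2·(2+7) − 2 = 16 → (16,2,7)
replace slot 3: 2·(16+2) − 7 = 29 → (16,2,29)
replace slot 1: 2·(2+29) − 16 = 46 → (46,2,29)
replace slot 3: 2·(46+2) − 29 = 67 → (46,2,67)

46,2,67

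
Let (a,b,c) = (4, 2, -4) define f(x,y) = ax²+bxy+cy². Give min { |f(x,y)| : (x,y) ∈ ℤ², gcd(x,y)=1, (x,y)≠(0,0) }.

river: ρ → (-4,6,2)
river: ρ → (2,6,-4)
river: ρ → (-4,2,4)
river: ρ → (4,6,-2)
river: ρ → (-2,6,4)
river: ρ → (4,2,-4)
closes: descent 0, river 6
min |a| on river = 2

2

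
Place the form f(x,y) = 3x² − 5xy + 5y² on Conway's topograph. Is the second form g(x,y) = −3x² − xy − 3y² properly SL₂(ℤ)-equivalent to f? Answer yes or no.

D₁ = -35, D₂ = -35
f: translate: b→1 (≡-5 mod 6), so (3,-5,5)→(3,1,3)
f: reduced (well bottom): (3,1,3) with a≤c, −a<b≤a
g is negative-definite; reduce −g:
−g: reduced (well bottom): (3,1,3) with a≤c, −a<b≤a
flip sign back: reduced form of g is (-3,-1,-3)
reduced forms (3, 1, 3) vs (-3, -1, -3) ⇒ inequivalent

no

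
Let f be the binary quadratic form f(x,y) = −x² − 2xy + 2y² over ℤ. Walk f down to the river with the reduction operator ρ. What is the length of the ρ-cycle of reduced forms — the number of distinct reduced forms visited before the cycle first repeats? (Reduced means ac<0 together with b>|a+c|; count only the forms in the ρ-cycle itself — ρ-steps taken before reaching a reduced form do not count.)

D = 12, ⌊√D⌋ = 3
descent: ρ → (2,2,-1)  [lands on river]
river: ρ → (-1,2,2)
ρ-cycle length = 2 (tail of 1 descent step not counted)

2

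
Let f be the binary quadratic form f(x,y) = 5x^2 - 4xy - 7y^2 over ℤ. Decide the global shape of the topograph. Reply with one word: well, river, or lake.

D = b²−4ac = (-4)² − 4·5·(-7) = 156
D > 0 non-square ⇒ indefinite ⇒ periodic river

river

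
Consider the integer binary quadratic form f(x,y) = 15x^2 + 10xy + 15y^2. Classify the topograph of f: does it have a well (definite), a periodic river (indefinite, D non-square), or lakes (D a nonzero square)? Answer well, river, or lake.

D = b²−4ac = 10² − 4·15·15 = -800
D < 0 ⇒ definite ⇒ every region one sign ⇒ single well

well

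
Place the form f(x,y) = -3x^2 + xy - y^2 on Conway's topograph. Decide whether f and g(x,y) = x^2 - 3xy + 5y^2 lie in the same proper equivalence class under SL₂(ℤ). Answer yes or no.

D₁ = -11, D₂ = -11
f is negative-definite; reduce −f:
−f: flip: (3,-1,1)→(1,1,3)
−f: reduced (well bottom): (1,1,3) with a≤c, −a<b≤a
flip sign back: reduced form of f is (-1,-1,-3)
g: translate: b→1 (≡-3 mod 2), so (1,-3,5)→(1,1,3)
g: reduced (well bottom): (1,1,3) with a≤c, −a<b≤a
reduced forms (-1, -1, -3) vs (1, 1, 3) ⇒ inequivalent

no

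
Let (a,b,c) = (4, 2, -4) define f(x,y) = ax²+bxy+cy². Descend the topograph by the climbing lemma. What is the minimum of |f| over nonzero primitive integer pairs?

river: ρ → (-4,6,2)
river: ρ → (2,6,-4)
river: ρ → (-4,2,4)
river: ρ → (4,6,-2)
river: ρ → (-2,6,4)
river: ρ → (4,2,-4)
closes: descent 0, river 6
min |a| on river = 2

2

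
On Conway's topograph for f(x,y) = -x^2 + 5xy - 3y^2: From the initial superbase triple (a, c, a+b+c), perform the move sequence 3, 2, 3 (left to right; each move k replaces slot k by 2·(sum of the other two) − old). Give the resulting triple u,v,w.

start (-1,-3,1) = (f(1,0),f(0,1),f(1,1))
replace slot 3: 2·((-1)+(-3)) − 1 = -9 → (-1,-3,-9)
replace slot 2: 2·((-1)+(-9)) − (-3) = -17 → (-1,-17,-9)
replace slot 3: 2·((-1)+(-17)) − (-9) = -27 → (-1,-17,-27)

-1,-17,-27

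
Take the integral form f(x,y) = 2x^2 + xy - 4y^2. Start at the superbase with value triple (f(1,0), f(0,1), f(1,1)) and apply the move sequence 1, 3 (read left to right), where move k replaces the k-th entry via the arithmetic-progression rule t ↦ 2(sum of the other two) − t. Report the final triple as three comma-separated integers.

start (2,-4,-1) = (f(1,0),f(0,1),f(1,1))
replace slot 1: 2·((-4)+(-1)) − 2 = -12 → (-12,-4,-1)
replace slot 3: 2·((-12)+(-4)) − (-1) = -31 → (-12,-4,-31)

-12,-4,-31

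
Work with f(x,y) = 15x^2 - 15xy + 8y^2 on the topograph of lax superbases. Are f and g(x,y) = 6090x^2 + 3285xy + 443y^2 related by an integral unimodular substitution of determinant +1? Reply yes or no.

D₁ = -255, D₂ = -255
f: translate: b→15 (≡-15 mod 30), so (15,-15,8)→(15,15,8)
f: flip: (15,15,8)→(8,-15,15)
f: translate: b→1 (≡-15 mod 16), so (8,-15,15)→(8,1,8)
f: reduced (well bottom): (8,1,8) with a≤c, −a<b≤a
g: flip: (6090,3285,443)→(443,-3285,6090)
g: translate: b→259 (≡-3285 mod 886), so (443,-3285,6090)→(443,259,38)
g: flip: (443,259,38)→(38,-259,443)
g: translate: b→-31 (≡-259 mod 76), so (38,-259,443)→(38,-31,8)
g: flip: (38,-31,8)→(8,31,38)
g: translate: b→-1 (≡31 mod 16), so (8,31,38)→(8,-1,8)
g: flip: (8,-1,8)→(8,1,8)
g: reduced (well bottom): (8,1,8) with a≤c, −a<b≤a
reduced forms (8, 1, 8) vs (8, 1, 8) ⇒ equivalent

yes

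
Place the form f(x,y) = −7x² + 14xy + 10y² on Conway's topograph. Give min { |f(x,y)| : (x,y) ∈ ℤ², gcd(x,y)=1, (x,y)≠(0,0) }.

river: ρ → (10,6,-11)
river: ρ → (-11,16,5)
river: ρ → (5,14,-14)
river: ρ → (-14,14,5)
river: ρ → (5,16,-11)
river: ρ → (-11,6,10)
river: ρ → (10,14,-7)
river: ρ → (-7,14,10)
closes: descent 0, river 8
min |a| on river = 5

5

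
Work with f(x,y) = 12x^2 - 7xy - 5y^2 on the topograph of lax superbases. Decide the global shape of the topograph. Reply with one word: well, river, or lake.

D = b²−4ac = (-7)² − 4·12·(-5) = 289
D = 17² is a perfect square ⇒ form factors over ℤ ⇒ lakes

lake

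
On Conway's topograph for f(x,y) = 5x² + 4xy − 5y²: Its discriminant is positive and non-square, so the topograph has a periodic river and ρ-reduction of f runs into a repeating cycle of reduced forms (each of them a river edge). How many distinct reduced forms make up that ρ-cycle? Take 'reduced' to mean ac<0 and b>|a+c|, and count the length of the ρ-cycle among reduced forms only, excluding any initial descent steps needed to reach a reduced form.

D = 116, ⌊√D⌋ = 10
river: ρ → (-5,6,4)
river: ρ → (4,10,-1)
river: ρ → (-1,10,4)
river: ρ → (4,6,-5)
river: ρ → (-5,4,5)
river: ρ → (5,6,-4)
river: ρ → (-4,10,1)
river: ρ → (1,10,-4)
river: ρ → (-4,6,5)
river: ρ → (5,4,-5)
ρ-cycle length = 10 (tail of 0 descent steps not counted)

10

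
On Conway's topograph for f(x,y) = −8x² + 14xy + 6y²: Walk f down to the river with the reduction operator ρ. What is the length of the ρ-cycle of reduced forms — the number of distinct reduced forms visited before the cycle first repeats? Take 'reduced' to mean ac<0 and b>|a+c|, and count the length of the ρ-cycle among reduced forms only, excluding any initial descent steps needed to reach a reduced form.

D = 388, ⌊√D⌋ = 19
river: ρ → (6,10,-12)
river: ρ → (-12,14,4)
river: ρ → (4,18,-4)
river: ρ → (-4,14,12)
river: ρ → (12,10,-6)
river: ρ → (-6,14,8)
river: ρ → (8,18,-2)
river: ρ → (-2,18,8)
river: ρ → (8,14,-6)
river: ρ → (-6,10,12)
river: ρ → (12,14,-4)
river: ρ → (-4,18,4)
river: ρ → (4,14,-12)
river: ρ → (-12,10,6)
river: ρ → (6,14,-8)
river: ρ → (-8,18,2)
river: ρ → (2,18,-8)
river: ρ → (-8,14,6)
ρ-cycle length = 18 (tail of 0 descent steps not counted)

18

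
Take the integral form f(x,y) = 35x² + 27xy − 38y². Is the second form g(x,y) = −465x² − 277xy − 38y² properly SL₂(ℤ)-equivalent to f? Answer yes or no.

D₁ = 6049, D₂ = 6049
river cycle of f (length 132): (-38, 49, 24), (24, 47, -40), (-40, 33, 31), (31, 29, -42), (-42, 55, 18), (18, 53, -45), (-45, 37, 26), (26, 67, -15), (-15, 53, 54), (54, 55, -14), … (122 more)
river cycle of g (length 132): (-38, 49, 24), (24, 47, -40), (-40, 33, 31), (31, 29, -42), (-42, 55, 18), (18, 53, -45), (-45, 37, 26), (26, 67, -15), (-15, 53, 54), (54, 55, -14), … (122 more)
cycles coincide ⇒ equivalent

yes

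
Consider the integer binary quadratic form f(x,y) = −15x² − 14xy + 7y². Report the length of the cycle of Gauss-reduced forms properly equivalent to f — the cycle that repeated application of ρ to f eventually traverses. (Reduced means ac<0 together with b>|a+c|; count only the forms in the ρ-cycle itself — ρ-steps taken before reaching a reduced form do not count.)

D = 616, ⌊√D⌋ = 24
descent: ρ → (7,14,-15)  [lands on river]
river: ρ → (-15,16,6)
river: ρ → (6,20,-9)
river: ρ → (-9,16,10)
river: ρ → (10,24,-1)
river: ρ → (-1,24,10)
river: ρ → (10,16,-9)
river: ρ → (-9,20,6)
river: ρ → (6,16,-15)
river: ρ → (-15,14,7)
ρ-cycle length = 10 (tail of 1 descent step not counted)

10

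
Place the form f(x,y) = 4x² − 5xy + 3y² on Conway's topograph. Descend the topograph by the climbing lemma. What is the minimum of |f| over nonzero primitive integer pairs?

translate: b→3 (≡-5 mod 8), so (4,-5,3)→(4,3,2)
flip: (4,3,2)→(2,-3,4)
translate: b→1 (≡-3 mod 4), so (2,-3,4)→(2,1,3)
reduced (well bottom): (2,1,3) with a≤c, −a<b≤a
well minimum = a = 2

2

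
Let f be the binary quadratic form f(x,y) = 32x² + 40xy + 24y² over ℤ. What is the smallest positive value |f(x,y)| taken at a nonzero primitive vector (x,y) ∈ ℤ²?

translate: b→-24 (≡40 mod 64), so (32,40,24)→(32,-24,16)
flip: (32,-24,16)→(16,24,32)
translate: b→-8 (≡24 mod 32), so (16,24,32)→(16,-8,24)
reduced (well bottom): (16,-8,24) with a≤c, −a<b≤a
well minimum = a = 16

16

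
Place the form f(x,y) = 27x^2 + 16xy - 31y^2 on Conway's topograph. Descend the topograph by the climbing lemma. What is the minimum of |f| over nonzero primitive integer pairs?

river: ρ → (-31,46,12)
river: ρ → (12,50,-23)
river: ρ → (-23,42,20)
river: ρ → (20,38,-27)
river: ρ → (-27,16,31)
river: ρ → (31,46,-12)
river: ρ → (-12,50,23)
river: ρ → (23,42,-20)
river: ρ → (-20,38,27)
river: ρ → (27,16,-31)
closes: descent 0, river 10
min |a| on river = 12

12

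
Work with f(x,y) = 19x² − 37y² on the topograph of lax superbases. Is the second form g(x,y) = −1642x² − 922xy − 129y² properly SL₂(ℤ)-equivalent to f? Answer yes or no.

D₁ = 2812, D₂ = 2812
river cycle of f (length 14): (19, 38, -18), (-18, 34, 23), (23, 12, -29), (-29, 46, 6), (6, 50, -13), (-13, 28, 39), (39, 50, -2), (-2, 50, 39), (39, 28, -13), (-13, 50, 6), … (4 more)
river cycle of g (length 14): (-18, 38, 19), (19, 38, -18), (-18, 34, 23), (23, 12, -29), (-29, 46, 6), (6, 50, -13), (-13, 28, 39), (39, 50, -2), (-2, 50, 39), (39, 28, -13), … (4 more)
cycles coincide ⇒ equivalent

yes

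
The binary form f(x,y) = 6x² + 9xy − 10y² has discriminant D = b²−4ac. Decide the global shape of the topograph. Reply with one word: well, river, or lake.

D = b²−4ac = 9² − 4·6·(-10) = 321
D > 0 non-square ⇒ indefinite ⇒ periodic river

river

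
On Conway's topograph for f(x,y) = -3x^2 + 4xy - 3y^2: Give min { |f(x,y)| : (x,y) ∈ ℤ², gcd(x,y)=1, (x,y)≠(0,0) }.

translate: b→2 (≡-4 mod 6), so (3,-4,3)→(3,2,2)
flip: (3,2,2)→(2,-2,3)
translate: b→2 (≡-2 mod 4), so (2,-2,3)→(2,2,3)
reduced (well bottom): (2,2,3) with a≤c, −a<b≤a
well minimum |f| = |-2| = 2 (negative-definite)

2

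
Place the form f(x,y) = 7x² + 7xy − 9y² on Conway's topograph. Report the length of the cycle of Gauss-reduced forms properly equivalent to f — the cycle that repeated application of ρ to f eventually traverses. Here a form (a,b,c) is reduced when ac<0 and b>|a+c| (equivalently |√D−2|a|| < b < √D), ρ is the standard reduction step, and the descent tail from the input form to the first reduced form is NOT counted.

D = 301, ⌊√D⌋ = 17
river: ρ → (-9,11,5)
river: ρ → (5,9,-11)
river: ρ → (-11,13,3)
river: ρ → (3,17,-1)
river: ρ → (-1,17,3)
river: ρ → (3,13,-11)
river: ρ → (-11,9,5)
river: ρ → (5,11,-9)
river: ρ → (-9,7,7)
river: ρ → (7,7,-9)
ρ-cycle length = 10 (tail of 0 descent steps not counted)

10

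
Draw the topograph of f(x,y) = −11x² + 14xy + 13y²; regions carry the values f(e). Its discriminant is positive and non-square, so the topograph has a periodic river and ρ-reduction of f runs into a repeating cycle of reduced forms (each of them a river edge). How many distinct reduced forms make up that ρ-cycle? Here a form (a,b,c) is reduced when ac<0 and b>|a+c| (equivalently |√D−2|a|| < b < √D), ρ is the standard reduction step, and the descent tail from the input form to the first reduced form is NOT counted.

D = 768, ⌊√D⌋ = 27
river: ρ → (13,12,-12)
river: ρ → (-12,12,13)
river: ρ → (13,14,-11)
river: ρ → (-11,8,16)
river: ρ → (16,24,-3)
river: ρ → (-3,24,16)
river: ρ → (16,8,-11)
river: ρ → (-11,14,13)
ρ-cycle length = 8 (tail of 0 descent steps not counted)

8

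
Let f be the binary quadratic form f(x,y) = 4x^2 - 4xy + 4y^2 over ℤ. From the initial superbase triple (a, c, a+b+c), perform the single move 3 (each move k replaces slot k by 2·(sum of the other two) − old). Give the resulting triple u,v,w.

start (4,4,4) = (f(1,0),f(0,1),f(1,1))
replace slot 3: 2·(4+4) − 4 = 12 → (4,4,12)

4,4,12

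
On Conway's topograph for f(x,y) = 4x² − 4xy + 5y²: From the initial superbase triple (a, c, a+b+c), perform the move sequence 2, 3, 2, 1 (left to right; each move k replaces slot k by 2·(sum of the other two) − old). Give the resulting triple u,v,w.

start (4,5,5) = (f(1,0),f(0,1),f(1,1))
replace slot 2: 2·(4+5) − 5 = 13 → (4,13,5)
replace slot 3: 2·(4+13) − 5 = 29 → (4,13,29)
replace slot 2: 2·(4+29) − 13 = 53 → (4,53,29)
replace slot 1: 2·(53+29) − 4 = 160 → (160,53,29)

160,53,29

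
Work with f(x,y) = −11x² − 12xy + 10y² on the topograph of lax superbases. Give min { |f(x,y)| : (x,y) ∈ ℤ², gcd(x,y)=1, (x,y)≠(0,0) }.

descent: ρ → (10,12,-11)  [lands on river]
river: ρ → (-11,10,11)
river: ρ → (11,12,-10)
river: ρ → (-10,8,13)
river: ρ → (13,18,-5)
river: ρ → (-5,22,5)
river: ρ → (5,18,-13)
river: ρ → (-13,8,10)
closes: descent 1, river 8
min |a| on river = 5

5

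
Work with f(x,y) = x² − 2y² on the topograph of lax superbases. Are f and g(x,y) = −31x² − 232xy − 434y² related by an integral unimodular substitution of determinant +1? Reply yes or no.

D₁ = 8, D₂ = 8
river cycle of f (length 2): (1, 2, -1), (-1, 2, 1)
river cycle of g (length 2): (1, 2, -1), (-1, 2, 1)
cycles coincide ⇒ equivalent

yes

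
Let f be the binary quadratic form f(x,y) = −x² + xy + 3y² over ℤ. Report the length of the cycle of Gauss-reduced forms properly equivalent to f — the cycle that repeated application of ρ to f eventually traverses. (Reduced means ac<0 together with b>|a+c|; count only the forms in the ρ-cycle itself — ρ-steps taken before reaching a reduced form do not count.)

D = 13, ⌊√D⌋ = 3
descent: ρ → (3,-1,-1)
descent: ρ → (-1,3,1)  [lands on river]
river: ρ → (1,3,-1)
ρ-cycle length = 2 (tail of 2 descent steps not counted)

2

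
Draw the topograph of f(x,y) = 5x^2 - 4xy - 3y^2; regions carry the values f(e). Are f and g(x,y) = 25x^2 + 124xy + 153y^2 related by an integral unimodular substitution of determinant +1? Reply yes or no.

D₁ = 76, D₂ = 76
river cycle of f (length 6): (-3, 4, 5), (5, 6, -2), (-2, 6, 5), (5, 4, -3), (-3, 8, 1), (1, 8, -3)
river cycle of g (length 6): (5, 6, -2), (-2, 6, 5), (5, 4, -3), (-3, 8, 1), (1, 8, -3), (-3, 4, 5)
cycles coincide ⇒ equivalent

yes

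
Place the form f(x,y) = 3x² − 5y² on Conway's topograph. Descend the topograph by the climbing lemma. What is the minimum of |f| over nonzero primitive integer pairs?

descent: ρ → (-5,0,3)
descent: ρ → (3,6,-2)  [lands on river]
river: ρ → (-2,6,3)
closes: descent 2, river 2
min |a| on river = 2

2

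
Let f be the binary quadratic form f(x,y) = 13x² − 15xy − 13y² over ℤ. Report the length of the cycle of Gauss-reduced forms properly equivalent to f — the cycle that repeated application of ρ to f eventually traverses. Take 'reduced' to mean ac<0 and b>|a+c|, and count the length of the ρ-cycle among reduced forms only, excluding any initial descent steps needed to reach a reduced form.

D = 901, ⌊√D⌋ = 30
descent: ρ → (-13,15,13)  [lands on river]
river: ρ → (13,11,-15)
river: ρ → (-15,19,9)
river: ρ → (9,17,-17)
river: ρ → (-17,17,9)
river: ρ → (9,19,-15)
river: ρ → (-15,11,13)
river: ρ → (13,15,-13)
river: ρ → (-13,11,15)
river: ρ → (15,19,-9)
river: ρ → (-9,17,17)
river: ρ → (17,17,-9)
river: ρ → (-9,19,15)
river: ρ → (15,11,-13)
ρ-cycle length = 14 (tail of 1 descent step not counted)

14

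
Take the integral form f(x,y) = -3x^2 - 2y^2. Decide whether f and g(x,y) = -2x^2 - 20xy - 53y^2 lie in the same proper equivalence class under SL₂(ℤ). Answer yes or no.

D₁ = -24, D₂ = -24
f is negative-definite; reduce −f:
−f: flip: (3,0,2)→(2,0,3)
−f: reduced (well bottom): (2,0,3) with a≤c, −a<b≤a
flip sign back: reduced form of f is (-2,0,-3)
g is negative-definite; reduce −g:
−g: translate: b→0 (≡20 mod 4), so (2,20,53)→(2,0,3)
−g: reduced (well bottom): (2,0,3) with a≤c, −a<b≤a
flip sign back: reduced form of g is (-2,0,-3)
reduced forms (-2, 0, -3) vs (-2, 0, -3) ⇒ equivalent

yes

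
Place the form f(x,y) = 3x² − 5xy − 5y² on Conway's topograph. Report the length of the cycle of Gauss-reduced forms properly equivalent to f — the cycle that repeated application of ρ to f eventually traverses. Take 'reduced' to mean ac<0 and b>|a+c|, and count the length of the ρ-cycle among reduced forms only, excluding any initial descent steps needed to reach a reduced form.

D = 85, ⌊√D⌋ = 9
descent: ρ → (-5,5,3)  [lands on river]
river: ρ → (3,7,-3)
river: ρ → (-3,5,5)
river: ρ → (5,5,-3)
river: ρ → (-3,7,3)
river: ρ → (3,5,-5)
ρ-cycle length = 6 (tail of 1 descent step not counted)

6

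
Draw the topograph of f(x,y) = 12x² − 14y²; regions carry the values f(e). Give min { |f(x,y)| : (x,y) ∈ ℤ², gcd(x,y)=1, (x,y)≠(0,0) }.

descent: ρ → (-14,0,12)
descent: ρ → (12,24,-2)  [lands on river]
river: ρ → (-2,24,12)
closes: descent 2, river 2
min |a| on river = 2

2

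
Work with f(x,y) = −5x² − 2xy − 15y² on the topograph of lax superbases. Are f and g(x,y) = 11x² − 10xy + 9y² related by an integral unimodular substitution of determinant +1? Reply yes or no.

D₁ = -296, D₂ = -296
f is negative-definite; reduce −f:
−f: reduced (well bottom): (5,2,15) with a≤c, −a<b≤a
flip sign back: reduced form of f is (-5,-2,-15)
g: flip: (11,-10,9)→(9,10,11)
g: translate: b→-8 (≡10 mod 18), so (9,10,11)→(9,-8,10)
g: reduced (well bottom): (9,-8,10) with a≤c, −a<b≤a
reduced forms (-5, -2, -15) vs (9, -8, 10) ⇒ inequivalent

no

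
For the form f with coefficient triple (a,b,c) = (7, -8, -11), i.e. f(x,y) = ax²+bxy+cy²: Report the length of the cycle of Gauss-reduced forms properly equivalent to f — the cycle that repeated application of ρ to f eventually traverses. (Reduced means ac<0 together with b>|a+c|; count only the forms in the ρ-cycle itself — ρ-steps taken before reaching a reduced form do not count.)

D = 372, ⌊√D⌋ = 19
descent: ρ → (-11,8,7)  [lands on river]
river: ρ → (7,6,-12)
river: ρ → (-12,18,1)
river: ρ → (1,18,-12)
river: ρ → (-12,6,7)
river: ρ → (7,8,-11)
river: ρ → (-11,14,4)
river: ρ → (4,18,-3)
river: ρ → (-3,18,4)
river: ρ → (4,14,-11)
ρ-cycle length = 10 (tail of 1 descent step not counted)

10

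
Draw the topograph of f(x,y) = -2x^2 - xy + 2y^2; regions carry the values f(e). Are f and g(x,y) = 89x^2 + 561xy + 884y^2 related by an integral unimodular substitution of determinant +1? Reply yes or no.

D₁ = 17, D₂ = 17
river cycle of f (length 6): (2, 1, -2), (-2, 3, 1), (1, 3, -2), (-2, 1, 2), (2, 3, -1), (-1, 3, 2)
river cycle of g (length 6): (2, 1, -2), (-2, 3, 1), (1, 3, -2), (-2, 1, 2), (2, 3, -1), (-1, 3, 2)
cycles coincide ⇒ equivalent

yes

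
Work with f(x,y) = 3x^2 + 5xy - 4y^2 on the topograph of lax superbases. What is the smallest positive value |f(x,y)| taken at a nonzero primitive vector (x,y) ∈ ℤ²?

river: ρ → (-4,3,4)
river: ρ → (4,5,-3)
river: ρ → (-3,7,2)
river: ρ → (2,5,-6)
river: ρ → (-6,7,1)
river: ρ → (1,7,-6)
river: ρ → (-6,5,2)
river: ρ → (2,7,-3)
river: ρ → (-3,5,4)
river: ρ → (4,3,-4)
river: ρ → (-4,5,3)
river: ρ → (3,7,-2)
river: ρ → (-2,5,6)
river: ρ → (6,7,-1)
river: ρ → (-1,7,6)
river: ρ → (6,5,-2)
river: ρ → (-2,7,3)
river: ρ → (3,5,-4)
closes: descent 0, river 18
min |a| on river = 1

1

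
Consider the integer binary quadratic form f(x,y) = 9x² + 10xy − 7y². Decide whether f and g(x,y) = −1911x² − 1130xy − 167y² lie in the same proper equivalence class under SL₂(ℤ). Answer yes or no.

D₁ = 352, D₂ = 352
river cycle of f (length 6): (-7, 18, 1), (1, 18, -7), (-7, 10, 9), (9, 8, -8), (-8, 8, 9), (9, 10, -7)
river cycle of g (length 6): (1, 18, -7), (-7, 10, 9), (9, 8, -8), (-8, 8, 9), (9, 10, -7), (-7, 18, 1)
cycles coincide ⇒ equivalent

yes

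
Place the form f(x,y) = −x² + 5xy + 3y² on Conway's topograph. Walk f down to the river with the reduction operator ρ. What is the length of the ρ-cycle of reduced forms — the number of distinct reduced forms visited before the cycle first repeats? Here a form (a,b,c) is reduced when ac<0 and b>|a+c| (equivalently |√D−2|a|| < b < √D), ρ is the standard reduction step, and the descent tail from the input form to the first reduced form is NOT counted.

D = 37, ⌊√D⌋ = 6
river: ρ → (3,1,-3)
river: ρ → (-3,5,1)
river: ρ → (1,5,-3)
river: ρ → (-3,1,3)
river: ρ → (3,5,-1)
river: ρ → (-1,5,3)
ρ-cycle length = 6 (tail of 0 descent steps not counted)

6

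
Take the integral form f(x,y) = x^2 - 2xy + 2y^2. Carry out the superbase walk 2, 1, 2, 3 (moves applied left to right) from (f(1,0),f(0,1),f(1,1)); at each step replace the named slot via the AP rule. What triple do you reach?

start (1,2,1) = (f(1,0),f(0,1),f(1,1))
replace slot 2: 2·(1+1) − 2 = 2 → (1,2,1)
replace slot 1: 2·(2+1) − 1 = 5 → (5,2,1)
replace slot 2: 2·(5+1) − 2 = 10 → (5,10,1)
replace slot 3: 2·(5+10) − 1 = 29 → (5,10,29)

5,10,29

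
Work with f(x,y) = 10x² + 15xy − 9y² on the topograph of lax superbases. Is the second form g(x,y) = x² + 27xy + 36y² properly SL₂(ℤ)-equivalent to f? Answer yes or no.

D₁ = 585, D₂ = 585
river cycle of f (length 12): (-9, 21, 4), (4, 19, -14), (-14, 9, 9), (9, 9, -14), (-14, 19, 4), (4, 21, -9), (-9, 15, 10), (10, 5, -14), (-14, 23, 1), (1, 23, -14), … (2 more)
river cycle of g (length 12): (1, 23, -14), (-14, 5, 10), (10, 15, -9), (-9, 21, 4), (4, 19, -14), (-14, 9, 9), (9, 9, -14), (-14, 19, 4), (4, 21, -9), (-9, 15, 10), … (2 more)
cycles coincide ⇒ equivalent

yes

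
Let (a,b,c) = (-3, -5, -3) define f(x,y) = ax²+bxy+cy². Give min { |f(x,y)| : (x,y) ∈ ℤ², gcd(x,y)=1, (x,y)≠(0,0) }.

translate: b→-1 (≡5 mod 6), so (3,5,3)→(3,-1,1)
flip: (3,-1,1)→(1,1,3)
reduced (well bottom): (1,1,3) with a≤c, −a<b≤a
well minimum |f| = |-1| = 1 (negative-definite)

1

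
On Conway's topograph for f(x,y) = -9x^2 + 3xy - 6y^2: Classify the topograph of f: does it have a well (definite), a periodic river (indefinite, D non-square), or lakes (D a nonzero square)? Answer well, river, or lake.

D = b²−4ac = 3² − 4·(-9)·(-6) = -207
D < 0 ⇒ definite ⇒ every region one sign ⇒ single well

well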